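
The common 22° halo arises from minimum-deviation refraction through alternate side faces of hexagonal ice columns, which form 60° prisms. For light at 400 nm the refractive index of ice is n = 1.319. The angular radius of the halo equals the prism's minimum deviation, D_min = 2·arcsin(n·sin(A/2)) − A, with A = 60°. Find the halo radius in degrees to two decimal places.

n·sin(A/2) = 1.319 × sin 30° = 1.319 × 0.5000 = 0.6595.
D_min = 2·arcsin(0.6595) − 60° = 2 × 41.262° − 60° = 22.524°.

22.52°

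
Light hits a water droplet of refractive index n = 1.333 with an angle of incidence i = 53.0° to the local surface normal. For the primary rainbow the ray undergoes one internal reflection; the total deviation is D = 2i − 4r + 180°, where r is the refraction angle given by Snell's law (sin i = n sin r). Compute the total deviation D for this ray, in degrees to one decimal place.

sin r = sin 53.0° / 1.333 = 0.7986/1.333 = 0.5991; r = 36.81°.
D = 2·53.0° − 4·36.81° + 180° = 106.00° − 147.23° + 180° = 138.77°.

138.8°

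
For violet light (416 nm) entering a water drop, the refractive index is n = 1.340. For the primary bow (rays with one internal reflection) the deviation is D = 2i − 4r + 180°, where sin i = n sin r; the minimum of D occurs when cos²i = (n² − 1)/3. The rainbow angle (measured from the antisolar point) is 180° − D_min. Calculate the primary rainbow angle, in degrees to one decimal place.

41.1°

cos²i = (1.79560 − 1)/3 = 0.26520; i = arccos(0.51498) = 59.004°.
sin r = sin 59.004°/1.340 = 0.63971; r = 39.770°.
D_min = 2·59.004° − 4·39.770° + 180° = 138.929°.
Rainbow angle = 180° − D_min = 41.071°.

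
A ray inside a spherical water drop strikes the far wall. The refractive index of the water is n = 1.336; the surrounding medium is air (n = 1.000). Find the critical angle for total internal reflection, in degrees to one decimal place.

48.5°

sin θ_c = n_air / n = 1.000 / 1.336 = 0.7485.
θ_c = arcsin(0.7485) = 48.46°.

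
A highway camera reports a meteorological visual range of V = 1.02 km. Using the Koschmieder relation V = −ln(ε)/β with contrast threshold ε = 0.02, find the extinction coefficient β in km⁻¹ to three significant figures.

β = −ln(0.02) / V = 3.912 / 1.02 = 3.8353 km⁻¹.

3.84 km⁻¹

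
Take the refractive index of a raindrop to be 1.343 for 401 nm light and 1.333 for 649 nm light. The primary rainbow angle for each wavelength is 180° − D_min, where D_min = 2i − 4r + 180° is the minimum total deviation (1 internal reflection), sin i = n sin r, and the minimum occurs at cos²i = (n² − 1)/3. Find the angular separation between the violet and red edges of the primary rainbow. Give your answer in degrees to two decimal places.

At 401 nm (n = 1.343): cos²i = 0.26788 → i = 58.830°, r = 39.577°, D_min = 139.354°, rainbow angle = 40.646°.
At 649 nm (n = 1.333): cos²i = 0.25896 → i = 59.410°, r = 40.225°, D_min = 137.922°, rainbow angle = 42.078°.
Angular width = |40.646° − 42.078°| = 1.432°.

1.43°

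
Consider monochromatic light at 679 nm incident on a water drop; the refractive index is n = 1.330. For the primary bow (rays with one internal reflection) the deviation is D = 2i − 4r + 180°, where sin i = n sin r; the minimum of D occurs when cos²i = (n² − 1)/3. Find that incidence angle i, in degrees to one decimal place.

cos²i = (1.330² − 1)/3 = (1.76890 − 1)/3 = 0.25630.
cos i = 0.50626, so i = 59.585°.

59.6°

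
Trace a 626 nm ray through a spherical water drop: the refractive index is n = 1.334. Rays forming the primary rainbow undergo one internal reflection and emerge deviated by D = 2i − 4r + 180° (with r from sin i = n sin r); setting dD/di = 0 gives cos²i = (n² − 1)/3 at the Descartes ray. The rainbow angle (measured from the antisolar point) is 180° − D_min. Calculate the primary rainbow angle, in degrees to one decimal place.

cos²i = (1.77956 − 1)/3 = 0.25985; i = arccos(0.50976) = 59.352°.
sin r = sin 59.352°/1.334 = 0.64492; r = 40.159°.
D_min = 2·59.352° − 4·40.159° + 180° = 138.067°.
Rainbow angle = 180° − D_min = 41.933°.

41.9°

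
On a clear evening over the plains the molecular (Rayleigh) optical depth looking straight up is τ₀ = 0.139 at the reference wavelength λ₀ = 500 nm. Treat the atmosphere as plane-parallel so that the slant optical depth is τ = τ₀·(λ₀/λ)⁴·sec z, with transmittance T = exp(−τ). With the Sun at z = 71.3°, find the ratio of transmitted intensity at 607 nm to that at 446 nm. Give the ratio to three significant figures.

Airmass: sec 71.3° = 3.1190.
τ(607 nm) = 0.139 × (500/607)⁴ × 3.1190 = 0.139 × 0.4604 × 3.1190 = 0.1996.
τ(446 nm) = 0.139 × (500/446)⁴ × 3.1190 = 0.139 × 1.5796 × 3.1190 = 0.6848.
T(607)/T(446) = exp(τ_B − τ_A) = exp(0.4852) = 1.6245.

1.62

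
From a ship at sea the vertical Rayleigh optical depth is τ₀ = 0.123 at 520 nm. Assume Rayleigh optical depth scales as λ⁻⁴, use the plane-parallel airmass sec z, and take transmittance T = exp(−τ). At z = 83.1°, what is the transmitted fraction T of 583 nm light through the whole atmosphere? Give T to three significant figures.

sec 83.1° = 8.3238.
τ = 0.123 × (520/583)⁴ × 8.3238 = 0.123 × 0.6329 × 8.3238 = 0.6480.
T = exp(−0.6480) = 0.5231.

0.523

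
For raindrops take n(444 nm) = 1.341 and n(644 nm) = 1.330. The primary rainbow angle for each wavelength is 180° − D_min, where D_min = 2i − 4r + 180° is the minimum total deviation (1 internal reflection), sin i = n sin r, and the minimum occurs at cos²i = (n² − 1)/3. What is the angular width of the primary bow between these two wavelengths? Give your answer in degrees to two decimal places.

At 444 nm (n = 1.341): cos²i = 0.26609 → i = 58.946°, r = 39.705°, D_min = 139.071°, rainbow angle = 40.929°.
At 644 nm (n = 1.330): cos²i = 0.25630 → i = 59.585°, r = 40.422°, D_min = 137.484°, rainbow angle = 42.516°.
Angular width = |40.929° − 42.516°| = 1.588°.

1.59°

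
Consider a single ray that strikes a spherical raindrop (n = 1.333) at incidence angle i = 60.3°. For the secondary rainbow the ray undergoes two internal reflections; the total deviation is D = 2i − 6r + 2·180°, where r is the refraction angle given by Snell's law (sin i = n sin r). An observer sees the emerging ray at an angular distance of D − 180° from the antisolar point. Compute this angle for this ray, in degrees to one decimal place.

56.6°

sin r = sin 60.3° / 1.333 = 0.8686/1.333 = 0.6516; r = 40.67°.
D = 2·60.3° − 6·40.67° + 2·180° = 120.60° − 243.99° + 360° = 236.61°.
Angle from antisolar point = D − 180° = 56.61°.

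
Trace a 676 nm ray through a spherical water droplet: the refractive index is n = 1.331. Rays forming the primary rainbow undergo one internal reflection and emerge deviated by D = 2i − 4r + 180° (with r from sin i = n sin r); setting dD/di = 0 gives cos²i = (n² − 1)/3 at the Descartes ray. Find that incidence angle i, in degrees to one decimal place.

59.5°

cos²i = (1.331² − 1)/3 = (1.77156 − 1)/3 = 0.25719.
cos i = 0.50714, so i = 59.527°.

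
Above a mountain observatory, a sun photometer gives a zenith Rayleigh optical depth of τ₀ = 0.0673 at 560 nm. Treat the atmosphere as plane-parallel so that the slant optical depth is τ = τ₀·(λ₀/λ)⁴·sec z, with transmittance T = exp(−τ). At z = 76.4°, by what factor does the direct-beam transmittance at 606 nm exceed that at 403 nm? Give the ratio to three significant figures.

2.36

Airmass: sec 76.4° = 4.2527.
τ(606 nm) = 0.0673 × (560/606)⁴ × 4.2527 = 0.0673 × 0.7292 × 4.2527 = 0.2087.
τ(403 nm) = 0.0673 × (560/403)⁴ × 4.2527 = 0.0673 × 3.7285 × 4.2527 = 1.0671.
T(606)/T(403) = exp(τ_B − τ_A) = exp(0.8584) = 2.3594.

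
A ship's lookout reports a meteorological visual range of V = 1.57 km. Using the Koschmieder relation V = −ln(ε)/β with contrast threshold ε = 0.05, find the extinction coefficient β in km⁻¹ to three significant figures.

β = −ln(0.05) / V = 2.996 / 1.57 = 1.9081 km⁻¹.

1.91 km⁻¹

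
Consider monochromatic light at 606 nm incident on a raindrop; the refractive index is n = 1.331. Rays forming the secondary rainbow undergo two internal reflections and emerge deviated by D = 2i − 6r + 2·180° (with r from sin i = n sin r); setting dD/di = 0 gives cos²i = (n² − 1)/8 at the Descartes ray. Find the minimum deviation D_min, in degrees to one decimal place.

cos²i = (1.77156 − 1)/8 = 0.09645; i = arccos(0.31056) = 71.907°.
sin r = sin 71.907°/1.331 = 0.71417; r = 45.575°.
D_min = 2·71.907° − 6·45.575° + 360° = 230.365°.

230.4°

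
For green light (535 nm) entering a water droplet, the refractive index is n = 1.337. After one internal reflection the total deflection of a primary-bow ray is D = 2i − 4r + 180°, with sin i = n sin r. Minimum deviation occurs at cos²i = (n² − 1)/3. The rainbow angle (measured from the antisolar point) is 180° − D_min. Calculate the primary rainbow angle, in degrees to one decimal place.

41.5°

cos²i = (1.78757 − 1)/3 = 0.26252; i = arccos(0.51237) = 59.178°.
sin r = sin 59.178°/1.337 = 0.64231; r = 39.964°.
D_min = 2·59.178° − 4·39.964° + 180° = 138.500°.
Rainbow angle = 180° − D_min = 41.500°.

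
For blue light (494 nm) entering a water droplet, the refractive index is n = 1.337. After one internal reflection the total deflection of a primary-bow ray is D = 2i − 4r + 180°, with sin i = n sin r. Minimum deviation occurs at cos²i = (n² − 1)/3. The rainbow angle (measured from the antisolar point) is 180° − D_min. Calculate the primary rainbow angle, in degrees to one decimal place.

41.5°

cos²i = (1.78757 − 1)/3 = 0.26252; i = arccos(0.51237) = 59.178°.
sin r = sin 59.178°/1.337 = 0.64231; r = 39.964°.
D_min = 2·59.178° − 4·39.964° + 180° = 138.500°.
Rainbow angle = 180° − D_min = 41.500°.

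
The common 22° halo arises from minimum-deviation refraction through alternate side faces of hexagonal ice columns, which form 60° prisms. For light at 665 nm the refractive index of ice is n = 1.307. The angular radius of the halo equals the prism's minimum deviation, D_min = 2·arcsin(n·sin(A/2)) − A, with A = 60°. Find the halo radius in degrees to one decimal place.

21.6°

n·sin(A/2) = 1.307 × sin 30° = 1.307 × 0.5000 = 0.6535.
D_min = 2·arcsin(0.6535) − 60° = 2 × 40.806° − 60° = 21.612°.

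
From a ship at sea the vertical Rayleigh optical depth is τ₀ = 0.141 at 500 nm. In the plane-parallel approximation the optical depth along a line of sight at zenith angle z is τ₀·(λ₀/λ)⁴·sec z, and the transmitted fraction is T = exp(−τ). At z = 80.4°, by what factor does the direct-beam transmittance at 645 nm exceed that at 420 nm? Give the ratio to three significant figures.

4.03

Airmass: sec 80.4° = 5.9963.
τ(645 nm) = 0.141 × (500/645)⁴ × 5.9963 = 0.141 × 0.3611 × 5.9963 = 0.3053.
τ(420 nm) = 0.141 × (500/420)⁴ × 5.9963 = 0.141 × 2.0086 × 5.9963 = 1.6982.
T(645)/T(420) = exp(τ_B − τ_A) = exp(1.3929) = 4.0264.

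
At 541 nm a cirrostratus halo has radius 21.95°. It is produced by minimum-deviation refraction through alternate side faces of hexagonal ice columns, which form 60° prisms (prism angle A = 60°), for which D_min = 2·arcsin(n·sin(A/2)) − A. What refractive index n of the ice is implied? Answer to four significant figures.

1.311

Rearranging: n = sin((D_min + A)/2) / sin(A/2).
(D_min + A)/2 = (21.95° + 60°)/2 = 40.975°.
n = sin 40.975° / sin 30° = 0.6557 / 0.5000 = 1.3115.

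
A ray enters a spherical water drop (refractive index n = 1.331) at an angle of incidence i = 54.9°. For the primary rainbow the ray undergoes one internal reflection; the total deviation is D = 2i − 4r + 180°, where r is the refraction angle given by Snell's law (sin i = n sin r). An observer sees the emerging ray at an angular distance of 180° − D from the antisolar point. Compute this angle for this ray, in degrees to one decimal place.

sin r = sin 54.9° / 1.331 = 0.8181/1.331 = 0.6147; r = 37.93°.
D = 2·54.9° − 4·37.93° + 180° = 109.80° − 151.72° + 180° = 138.08°.
Angle from antisolar point = 180° − D = 41.92°.

41.9°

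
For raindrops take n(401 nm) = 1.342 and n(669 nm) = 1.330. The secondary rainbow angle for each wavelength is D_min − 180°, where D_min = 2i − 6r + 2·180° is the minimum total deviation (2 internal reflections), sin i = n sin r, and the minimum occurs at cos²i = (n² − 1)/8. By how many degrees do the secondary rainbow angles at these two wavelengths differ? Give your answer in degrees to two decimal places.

At 401 nm (n = 1.342): cos²i = 0.10012 → i = 71.554°, r = 44.981°, D_min = 233.222°, rainbow angle = 53.222°.
At 669 nm (n = 1.330): cos²i = 0.09611 → i = 71.940°, r = 45.630°, D_min = 230.101°, rainbow angle = 50.101°.
Angular width = |53.222° − 50.101°| = 3.121°.

3.12°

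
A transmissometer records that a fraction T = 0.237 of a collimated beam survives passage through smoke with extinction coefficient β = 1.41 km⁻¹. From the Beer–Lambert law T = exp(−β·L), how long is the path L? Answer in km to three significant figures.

1.02 km

Beer–Lambert: T = exp(−βL) ⇒ L = −ln(T)/β = −ln(0.237)/1.41 = 1.4397/1.41 = 1.021 km.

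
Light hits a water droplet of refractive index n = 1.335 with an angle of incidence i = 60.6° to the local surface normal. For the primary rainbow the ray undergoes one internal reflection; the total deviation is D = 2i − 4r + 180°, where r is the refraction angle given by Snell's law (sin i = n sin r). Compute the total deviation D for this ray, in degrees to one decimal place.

sin r = sin 60.6° / 1.335 = 0.8712/1.335 = 0.6526; r = 40.74°.
D = 2·60.6° − 4·40.74° + 180° = 121.20° − 162.95° + 180° = 138.25°.

138.2°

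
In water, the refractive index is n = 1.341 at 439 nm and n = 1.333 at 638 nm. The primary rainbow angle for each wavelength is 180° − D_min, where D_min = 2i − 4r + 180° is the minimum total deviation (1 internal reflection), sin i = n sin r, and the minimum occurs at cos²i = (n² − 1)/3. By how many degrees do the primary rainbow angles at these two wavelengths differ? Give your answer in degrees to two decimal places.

1.15°

At 439 nm (n = 1.341): cos²i = 0.26609 → i = 58.946°, r = 39.705°, D_min = 139.071°, rainbow angle = 40.929°.
At 638 nm (n = 1.333): cos²i = 0.25896 → i = 59.410°, r = 40.225°, D_min = 137.922°, rainbow angle = 42.078°.
Angular width = |40.929° − 42.078°| = 1.149°.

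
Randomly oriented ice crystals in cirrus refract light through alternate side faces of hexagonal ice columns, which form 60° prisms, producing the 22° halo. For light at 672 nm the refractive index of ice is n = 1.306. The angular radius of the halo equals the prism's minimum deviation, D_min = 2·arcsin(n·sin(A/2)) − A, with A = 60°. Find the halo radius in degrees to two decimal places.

21.54°

n·sin(A/2) = 1.306 × sin 30° = 1.306 × 0.5000 = 0.6530.
D_min = 2·arcsin(0.6530) − 60° = 2 × 40.768° − 60° = 21.536°.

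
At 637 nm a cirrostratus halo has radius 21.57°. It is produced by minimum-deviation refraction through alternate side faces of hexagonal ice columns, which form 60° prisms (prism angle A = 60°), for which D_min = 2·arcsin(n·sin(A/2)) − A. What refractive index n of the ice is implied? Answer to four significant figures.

1.306

Rearranging: n = sin((D_min + A)/2) / sin(A/2).
(D_min + A)/2 = (21.57° + 60°)/2 = 40.785°.
n = sin 40.785° / sin 30° = 0.6532 / 0.5000 = 1.3064.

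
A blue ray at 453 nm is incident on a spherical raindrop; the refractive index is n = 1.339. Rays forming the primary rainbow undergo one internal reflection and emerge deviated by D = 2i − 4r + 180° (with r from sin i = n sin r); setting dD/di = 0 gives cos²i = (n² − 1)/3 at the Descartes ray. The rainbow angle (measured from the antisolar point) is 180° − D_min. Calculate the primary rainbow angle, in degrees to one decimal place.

cos²i = (1.79292 − 1)/3 = 0.26431; i = arccos(0.51411) = 59.062°.
sin r = sin 59.062°/1.339 = 0.64057; r = 39.834°.
D_min = 2·59.062° − 4·39.834° + 180° = 138.786°.
Rainbow angle = 180° − D_min = 41.214°.

41.2°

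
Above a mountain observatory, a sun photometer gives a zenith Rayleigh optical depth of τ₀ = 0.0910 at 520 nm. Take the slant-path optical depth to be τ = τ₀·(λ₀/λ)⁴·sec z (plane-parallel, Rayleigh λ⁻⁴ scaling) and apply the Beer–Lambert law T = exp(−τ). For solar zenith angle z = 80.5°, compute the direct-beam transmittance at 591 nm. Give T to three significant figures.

0.719

sec 80.5° = 6.0589.
τ = 0.0910 × (520/591)⁴ × 6.0589 = 0.0910 × 0.5993 × 6.0589 = 0.3304.
T = exp(−0.3304) = 0.7186.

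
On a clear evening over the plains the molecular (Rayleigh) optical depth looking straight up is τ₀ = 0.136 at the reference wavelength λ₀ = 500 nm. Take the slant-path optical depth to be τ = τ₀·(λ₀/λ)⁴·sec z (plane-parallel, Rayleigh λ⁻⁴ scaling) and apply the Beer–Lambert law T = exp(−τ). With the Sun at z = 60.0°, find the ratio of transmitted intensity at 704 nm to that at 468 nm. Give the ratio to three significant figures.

Airmass: sec 60.0° = 2.0000.
τ(704 nm) = 0.136 × (500/704)⁴ × 2.0000 = 0.136 × 0.2544 × 2.0000 = 0.0692.
τ(468 nm) = 0.136 × (500/468)⁴ × 2.0000 = 0.136 × 1.3029 × 2.0000 = 0.3544.
T(704)/T(468) = exp(τ_B − τ_A) = exp(0.2852) = 1.3300.

1.33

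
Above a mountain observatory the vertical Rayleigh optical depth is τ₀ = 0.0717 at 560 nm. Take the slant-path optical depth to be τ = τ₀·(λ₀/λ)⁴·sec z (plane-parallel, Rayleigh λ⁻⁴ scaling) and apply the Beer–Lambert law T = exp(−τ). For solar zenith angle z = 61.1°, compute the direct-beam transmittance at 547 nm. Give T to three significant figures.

0.850

sec 61.1° = 2.0692.
τ = 0.0717 × (560/547)⁴ × 2.0692 = 0.0717 × 1.0985 × 2.0692 = 0.1630.
T = exp(−0.1630) = 0.8496.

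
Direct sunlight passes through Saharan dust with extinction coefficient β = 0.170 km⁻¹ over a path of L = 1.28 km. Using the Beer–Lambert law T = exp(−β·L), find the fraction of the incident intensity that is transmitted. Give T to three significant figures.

0.804

τ = β·L = 0.170 × 1.28 = 0.2176.
T = exp(−0.2176) = 0.8044.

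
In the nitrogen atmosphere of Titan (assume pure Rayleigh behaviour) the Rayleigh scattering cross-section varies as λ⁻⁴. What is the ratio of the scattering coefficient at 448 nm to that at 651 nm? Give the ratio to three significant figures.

Rayleigh scattering ∝ λ⁻⁴, so the ratio of coefficients is the inverse fourth power of the wavelength ratio.
σ(448)/σ(651) = (651/448)⁴ = (1.4531)⁴ = 4.459.

4.46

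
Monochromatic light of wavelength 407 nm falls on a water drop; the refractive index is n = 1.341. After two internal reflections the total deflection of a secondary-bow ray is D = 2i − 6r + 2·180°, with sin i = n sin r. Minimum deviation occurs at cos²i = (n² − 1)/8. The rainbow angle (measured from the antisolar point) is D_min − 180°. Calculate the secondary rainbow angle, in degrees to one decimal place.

53.0°

cos²i = (1.79828 − 1)/8 = 0.09979; i = arccos(0.31589) = 71.586°.
sin r = sin 71.586°/1.341 = 0.70753; r = 45.034°.
D_min = 2·71.586° − 6·45.034° + 360° = 232.966°.
Rainbow angle = D_min − 180° = 52.966°.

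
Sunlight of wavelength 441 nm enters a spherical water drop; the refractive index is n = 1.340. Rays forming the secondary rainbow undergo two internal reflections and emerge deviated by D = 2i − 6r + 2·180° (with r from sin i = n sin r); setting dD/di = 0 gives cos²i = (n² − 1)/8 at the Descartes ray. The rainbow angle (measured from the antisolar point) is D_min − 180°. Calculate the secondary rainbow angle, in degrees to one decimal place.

cos²i = (1.79560 − 1)/8 = 0.09945; i = arccos(0.31536) = 71.618°.
sin r = sin 71.618°/1.340 = 0.70819; r = 45.088°.
D_min = 2·71.618° − 6·45.088° + 360° = 232.709°.
Rainbow angle = D_min − 180° = 52.709°.

52.7°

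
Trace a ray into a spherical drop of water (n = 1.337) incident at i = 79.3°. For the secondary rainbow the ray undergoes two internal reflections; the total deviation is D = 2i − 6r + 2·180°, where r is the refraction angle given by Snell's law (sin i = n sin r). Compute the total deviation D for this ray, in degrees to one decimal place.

234.8°

sin r = sin 79.3° / 1.337 = 0.9826/1.337 = 0.7349; r = 47.30°.
D = 2·79.3° − 6·47.30° + 2·180° = 158.60° − 283.81° + 360° = 234.79°.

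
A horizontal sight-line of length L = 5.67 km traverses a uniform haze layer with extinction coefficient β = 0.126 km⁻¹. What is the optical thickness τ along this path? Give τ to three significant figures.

τ = β·L = 0.126 × 5.67 = 0.7144.

0.714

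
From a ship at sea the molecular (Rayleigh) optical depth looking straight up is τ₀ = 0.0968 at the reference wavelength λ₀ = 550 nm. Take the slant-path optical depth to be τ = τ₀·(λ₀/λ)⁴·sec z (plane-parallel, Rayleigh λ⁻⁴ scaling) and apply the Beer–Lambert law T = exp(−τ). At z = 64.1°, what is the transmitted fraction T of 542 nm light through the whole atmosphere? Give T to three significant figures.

sec 64.1° = 2.2894.
τ = 0.0968 × (550/542)⁴ × 2.2894 = 0.0968 × 1.0604 × 2.2894 = 0.2350.
T = exp(−0.2350) = 0.7906.

0.791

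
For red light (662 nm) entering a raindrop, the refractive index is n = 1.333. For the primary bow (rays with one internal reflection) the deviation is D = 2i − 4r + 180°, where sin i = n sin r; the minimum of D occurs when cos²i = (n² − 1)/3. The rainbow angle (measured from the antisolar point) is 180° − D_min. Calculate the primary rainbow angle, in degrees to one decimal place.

42.1°

cos²i = (1.77689 − 1)/3 = 0.25896; i = arccos(0.50888) = 59.410°.
sin r = sin 59.410°/1.333 = 0.64579; r = 40.225°.
D_min = 2·59.410° − 4·40.225° + 180° = 137.922°.
Rainbow angle = 180° − D_min = 42.078°.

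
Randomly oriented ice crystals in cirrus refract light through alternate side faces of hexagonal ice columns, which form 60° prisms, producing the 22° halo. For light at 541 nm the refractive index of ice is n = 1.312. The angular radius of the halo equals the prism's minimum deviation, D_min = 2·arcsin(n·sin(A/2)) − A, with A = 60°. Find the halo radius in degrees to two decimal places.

21.99°

n·sin(A/2) = 1.312 × sin 30° = 1.312 × 0.5000 = 0.6560.
D_min = 2·arcsin(0.6560) − 60° = 2 × 40.996° − 60° = 21.991°.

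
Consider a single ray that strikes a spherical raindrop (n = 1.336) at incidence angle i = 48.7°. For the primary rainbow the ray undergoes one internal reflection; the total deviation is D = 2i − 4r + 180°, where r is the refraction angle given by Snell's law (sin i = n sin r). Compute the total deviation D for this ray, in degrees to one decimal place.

140.5°

sin r = sin 48.7° / 1.336 = 0.7513/1.336 = 0.5623; r = 34.22°.
D = 2·48.7° − 4·34.22° + 180° = 97.40° − 136.87° + 180° = 140.53°.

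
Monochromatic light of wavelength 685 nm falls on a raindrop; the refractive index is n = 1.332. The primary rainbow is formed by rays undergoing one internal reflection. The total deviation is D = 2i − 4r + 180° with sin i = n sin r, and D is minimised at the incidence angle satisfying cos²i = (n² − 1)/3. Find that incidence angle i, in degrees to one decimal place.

cos²i = (1.332² − 1)/3 = (1.77422 − 1)/3 = 0.25807.
cos i = 0.50801, so i = 59.469°.

59.5°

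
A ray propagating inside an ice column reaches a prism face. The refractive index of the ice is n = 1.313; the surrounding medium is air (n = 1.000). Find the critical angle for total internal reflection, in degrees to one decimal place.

49.6°

sin θ_c = n_air / n = 1.000 / 1.313 = 0.7616.
θ_c = arcsin(0.7616) = 49.61°.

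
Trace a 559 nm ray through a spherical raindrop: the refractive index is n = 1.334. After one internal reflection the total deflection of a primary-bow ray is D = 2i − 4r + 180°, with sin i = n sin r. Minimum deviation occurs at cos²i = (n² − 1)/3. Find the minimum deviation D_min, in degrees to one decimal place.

cos²i = (1.77956 − 1)/3 = 0.25985; i = arccos(0.50976) = 59.352°.
sin r = sin 59.352°/1.334 = 0.64492; r = 40.159°.
D_min = 2·59.352° − 4·40.159° + 180° = 138.067°.

138.1°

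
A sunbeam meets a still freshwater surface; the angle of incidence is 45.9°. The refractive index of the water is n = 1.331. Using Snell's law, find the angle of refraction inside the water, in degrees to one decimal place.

Snell: sin θ_r = sin θ_i / n = sin 45.9° / 1.331 = 0.7181 / 1.331 = 0.5395.
θ_r = arcsin(0.5395) = 32.65°.

32.7°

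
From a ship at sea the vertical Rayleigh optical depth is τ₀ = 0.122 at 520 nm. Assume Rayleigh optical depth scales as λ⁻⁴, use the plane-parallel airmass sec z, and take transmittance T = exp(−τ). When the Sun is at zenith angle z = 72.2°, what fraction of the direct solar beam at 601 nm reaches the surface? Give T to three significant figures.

sec 72.2° = 3.2712.
τ = 0.122 × (520/601)⁴ × 3.2712 = 0.122 × 0.5604 × 3.2712 = 0.2237.
T = exp(−0.2237) = 0.7996.

0.800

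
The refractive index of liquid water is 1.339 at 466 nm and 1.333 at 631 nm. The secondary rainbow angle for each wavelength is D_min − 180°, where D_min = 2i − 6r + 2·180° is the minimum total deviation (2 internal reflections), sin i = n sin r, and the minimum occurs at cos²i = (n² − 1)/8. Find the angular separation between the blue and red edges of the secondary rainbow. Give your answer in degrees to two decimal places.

1.56°

At 466 nm (n = 1.339): cos²i = 0.09912 → i = 71.650°, r = 45.141°, D_min = 232.451°, rainbow angle = 52.451°.
At 631 nm (n = 1.333): cos²i = 0.09711 → i = 71.843°, r = 45.466°, D_min = 230.891°, rainbow angle = 50.891°.
Angular width = |52.451° − 50.891°| = 1.560°.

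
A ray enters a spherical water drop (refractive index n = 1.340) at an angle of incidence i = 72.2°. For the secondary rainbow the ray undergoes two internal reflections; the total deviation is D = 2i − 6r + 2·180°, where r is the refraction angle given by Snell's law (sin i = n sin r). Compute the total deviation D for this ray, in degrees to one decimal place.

sin r = sin 72.2° / 1.340 = 0.9521/1.340 = 0.7105; r = 45.28°.
D = 2·72.2° − 6·45.28° + 2·180° = 144.40° − 271.68° + 360° = 232.72°.

232.7°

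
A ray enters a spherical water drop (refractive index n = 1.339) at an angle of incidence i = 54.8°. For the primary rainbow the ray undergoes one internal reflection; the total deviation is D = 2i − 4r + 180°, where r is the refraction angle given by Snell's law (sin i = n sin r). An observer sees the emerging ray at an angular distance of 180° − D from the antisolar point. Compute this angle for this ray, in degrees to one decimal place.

40.8°

sin r = sin 54.8° / 1.339 = 0.8171/1.339 = 0.6103; r = 37.61°.
D = 2·54.8° − 4·37.61° + 180° = 109.60° − 150.43° + 180° = 139.17°.
Angle from antisolar point = 180° − D = 40.83°.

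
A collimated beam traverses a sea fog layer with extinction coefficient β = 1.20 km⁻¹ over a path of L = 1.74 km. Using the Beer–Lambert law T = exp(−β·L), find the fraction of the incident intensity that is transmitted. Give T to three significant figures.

τ = β·L = 1.20 × 1.74 = 2.0880.
T = exp(−2.0880) = 0.1239.

0.124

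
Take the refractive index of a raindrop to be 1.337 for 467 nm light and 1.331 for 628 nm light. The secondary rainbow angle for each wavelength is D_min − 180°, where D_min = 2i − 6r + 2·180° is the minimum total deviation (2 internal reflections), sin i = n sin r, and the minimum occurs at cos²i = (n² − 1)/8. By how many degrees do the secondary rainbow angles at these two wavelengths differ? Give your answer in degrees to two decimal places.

At 467 nm (n = 1.337): cos²i = 0.09845 → i = 71.714°, r = 45.249°, D_min = 231.934°, rainbow angle = 51.934°.
At 628 nm (n = 1.331): cos²i = 0.09645 → i = 71.907°, r = 45.575°, D_min = 230.365°, rainbow angle = 50.365°.
Angular width = |51.934° − 50.365°| = 1.569°.

1.57°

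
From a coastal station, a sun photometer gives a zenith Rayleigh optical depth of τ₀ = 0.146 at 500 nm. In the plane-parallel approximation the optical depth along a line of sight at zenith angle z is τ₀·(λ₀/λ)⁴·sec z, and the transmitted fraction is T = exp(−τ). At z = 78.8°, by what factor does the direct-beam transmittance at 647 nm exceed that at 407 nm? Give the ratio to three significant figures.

4.24

Airmass: sec 78.8° = 5.1484.
τ(647 nm) = 0.146 × (500/647)⁴ × 5.1484 = 0.146 × 0.3567 × 5.1484 = 0.2681.
τ(407 nm) = 0.146 × (500/407)⁴ × 5.1484 = 0.146 × 2.2777 × 5.1484 = 1.7121.
T(647)/T(407) = exp(τ_B − τ_A) = exp(1.4440) = 4.2376.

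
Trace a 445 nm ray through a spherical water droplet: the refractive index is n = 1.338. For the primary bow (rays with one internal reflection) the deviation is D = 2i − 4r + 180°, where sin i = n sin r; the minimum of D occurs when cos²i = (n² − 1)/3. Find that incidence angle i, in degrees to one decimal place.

cos²i = (1.338² − 1)/3 = (1.79024 − 1)/3 = 0.26341.
cos i = 0.51324, so i = 59.120°.

59.1°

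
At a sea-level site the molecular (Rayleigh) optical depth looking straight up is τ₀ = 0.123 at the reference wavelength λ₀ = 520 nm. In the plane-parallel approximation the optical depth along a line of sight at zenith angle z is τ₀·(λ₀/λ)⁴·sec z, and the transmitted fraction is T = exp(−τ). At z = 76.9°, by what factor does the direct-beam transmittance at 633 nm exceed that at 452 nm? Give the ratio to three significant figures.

2.02

Airmass: sec 76.9° = 4.4121.
τ(633 nm) = 0.123 × (520/633)⁴ × 4.4121 = 0.123 × 0.4554 × 4.4121 = 0.2471.
τ(452 nm) = 0.123 × (520/452)⁴ × 4.4121 = 0.123 × 1.7517 × 4.4121 = 0.9506.
T(633)/T(452) = exp(τ_B − τ_A) = exp(0.7035) = 2.0208.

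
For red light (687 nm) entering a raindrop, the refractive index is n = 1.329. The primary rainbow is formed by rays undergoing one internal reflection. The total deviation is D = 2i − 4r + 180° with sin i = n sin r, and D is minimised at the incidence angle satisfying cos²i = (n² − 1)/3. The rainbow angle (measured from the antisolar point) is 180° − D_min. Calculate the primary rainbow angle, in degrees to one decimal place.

42.7°

cos²i = (1.76624 − 1)/3 = 0.25541; i = arccos(0.50538) = 59.643°.
sin r = sin 59.643°/1.329 = 0.64928; r = 40.487°.
D_min = 2·59.643° − 4·40.487° + 180° = 137.337°.
Rainbow angle = 180° − D_min = 42.663°.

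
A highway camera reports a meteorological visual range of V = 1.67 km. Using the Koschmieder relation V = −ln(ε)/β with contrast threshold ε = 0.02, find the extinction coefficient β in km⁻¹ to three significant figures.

2.34 km⁻¹

β = −ln(0.02) / V = 3.912 / 1.67 = 2.3425 km⁻¹.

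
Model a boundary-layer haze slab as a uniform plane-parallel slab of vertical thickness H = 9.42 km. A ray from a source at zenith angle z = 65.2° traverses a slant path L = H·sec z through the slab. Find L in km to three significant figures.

sec z = 1/cos 65.2° = 2.3841.
L = 9.42 × 2.3841 = 22.458 km.

22.5 km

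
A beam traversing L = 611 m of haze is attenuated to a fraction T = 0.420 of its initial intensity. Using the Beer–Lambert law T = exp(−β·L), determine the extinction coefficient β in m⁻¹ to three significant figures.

0.00142 m⁻¹

Beer–Lambert: T = exp(−βL) ⇒ β = −ln(T)/L = −ln(0.420)/611 = 0.8675/611 = 0.00142 m⁻¹.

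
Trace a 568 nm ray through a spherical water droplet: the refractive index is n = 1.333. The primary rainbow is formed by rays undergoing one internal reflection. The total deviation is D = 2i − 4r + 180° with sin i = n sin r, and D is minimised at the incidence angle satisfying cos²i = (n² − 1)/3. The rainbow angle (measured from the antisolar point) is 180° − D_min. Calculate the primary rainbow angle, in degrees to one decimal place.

cos²i = (1.77689 − 1)/3 = 0.25896; i = arccos(0.50888) = 59.410°.
sin r = sin 59.410°/1.333 = 0.64579; r = 40.225°.
D_min = 2·59.410° − 4·40.225° + 180° = 137.922°.
Rainbow angle = 180° − D_min = 42.078°.

42.1°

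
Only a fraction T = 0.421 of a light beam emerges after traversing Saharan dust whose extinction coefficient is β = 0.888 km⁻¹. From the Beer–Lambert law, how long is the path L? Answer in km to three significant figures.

Beer–Lambert: T = exp(−βL) ⇒ L = −ln(T)/β = −ln(0.421)/0.888 = 0.8651/0.888 = 0.9742 km.

0.974 km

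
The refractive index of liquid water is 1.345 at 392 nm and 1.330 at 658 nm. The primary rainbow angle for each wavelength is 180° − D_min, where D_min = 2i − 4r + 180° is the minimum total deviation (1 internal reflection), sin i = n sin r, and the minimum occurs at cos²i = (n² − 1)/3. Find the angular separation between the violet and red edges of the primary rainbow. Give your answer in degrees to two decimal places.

At 392 nm (n = 1.345): cos²i = 0.26967 → i = 58.715°, r = 39.448°, D_min = 139.635°, rainbow angle = 40.365°.
At 658 nm (n = 1.330): cos²i = 0.25630 → i = 59.585°, r = 40.422°, D_min = 137.484°, rainbow angle = 42.516°.
Angular width = |40.365° − 42.516°| = 2.152°.

2.15°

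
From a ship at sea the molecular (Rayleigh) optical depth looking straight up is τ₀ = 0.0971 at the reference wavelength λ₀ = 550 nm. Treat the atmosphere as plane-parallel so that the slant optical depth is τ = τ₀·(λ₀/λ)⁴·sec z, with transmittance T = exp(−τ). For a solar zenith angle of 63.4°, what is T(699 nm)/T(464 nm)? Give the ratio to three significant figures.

1.41

Airmass: sec 63.4° = 2.2333.
τ(699 nm) = 0.0971 × (550/699)⁴ × 2.2333 = 0.0971 × 0.3833 × 2.2333 = 0.0831.
τ(464 nm) = 0.0971 × (550/464)⁴ × 2.2333 = 0.0971 × 1.9741 × 2.2333 = 0.4281.
T(699)/T(464) = exp(τ_B − τ_A) = exp(0.3450) = 1.4120.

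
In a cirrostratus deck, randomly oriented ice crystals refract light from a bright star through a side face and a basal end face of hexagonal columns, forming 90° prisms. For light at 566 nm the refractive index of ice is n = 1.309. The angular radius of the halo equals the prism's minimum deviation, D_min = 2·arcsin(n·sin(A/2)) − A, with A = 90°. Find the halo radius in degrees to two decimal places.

45.52°

n·sin(A/2) = 1.309 × sin 45° = 1.309 × 0.7071 = 0.9256.
D_min = 2·arcsin(0.9256) − 90° = 2 × 67.759° − 90° = 45.519°.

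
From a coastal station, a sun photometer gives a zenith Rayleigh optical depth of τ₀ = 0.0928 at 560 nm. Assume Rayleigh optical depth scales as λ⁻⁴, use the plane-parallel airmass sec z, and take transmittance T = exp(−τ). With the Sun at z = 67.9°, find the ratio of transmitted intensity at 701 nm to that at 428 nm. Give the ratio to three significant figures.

1.86

Airmass: sec 67.9° = 2.6580.
τ(701 nm) = 0.0928 × (560/701)⁴ × 2.6580 = 0.0928 × 0.4073 × 2.6580 = 0.1005.
τ(428 nm) = 0.0928 × (560/428)⁴ × 2.6580 = 0.0928 × 2.9307 × 2.6580 = 0.7229.
T(701)/T(428) = exp(τ_B − τ_A) = exp(0.6224) = 1.8635.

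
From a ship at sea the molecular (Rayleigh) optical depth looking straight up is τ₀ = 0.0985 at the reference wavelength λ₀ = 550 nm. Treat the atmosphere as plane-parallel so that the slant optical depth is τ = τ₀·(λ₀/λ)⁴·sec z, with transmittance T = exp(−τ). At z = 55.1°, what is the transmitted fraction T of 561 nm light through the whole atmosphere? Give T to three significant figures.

sec 55.1° = 1.7478.
τ = 0.0985 × (550/561)⁴ × 1.7478 = 0.0985 × 0.9238 × 1.7478 = 0.1590.
T = exp(−0.1590) = 0.8530.

0.853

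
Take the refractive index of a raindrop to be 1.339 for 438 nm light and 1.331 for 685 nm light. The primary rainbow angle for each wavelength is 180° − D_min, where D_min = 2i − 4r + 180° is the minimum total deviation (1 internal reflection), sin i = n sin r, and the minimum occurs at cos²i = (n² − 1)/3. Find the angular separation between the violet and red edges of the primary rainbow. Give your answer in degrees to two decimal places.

At 438 nm (n = 1.339): cos²i = 0.26431 → i = 59.062°, r = 39.834°, D_min = 138.786°, rainbow angle = 41.214°.
At 685 nm (n = 1.331): cos²i = 0.25719 → i = 59.527°, r = 40.356°, D_min = 137.630°, rainbow angle = 42.370°.
Angular width = |41.214° − 42.370°| = 1.156°.

1.16°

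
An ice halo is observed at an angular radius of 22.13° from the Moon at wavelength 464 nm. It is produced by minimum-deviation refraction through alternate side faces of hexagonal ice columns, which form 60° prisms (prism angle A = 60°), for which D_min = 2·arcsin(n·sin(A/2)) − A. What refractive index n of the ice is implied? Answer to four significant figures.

1.314

Rearranging: n = sin((D_min + A)/2) / sin(A/2).
(D_min + A)/2 = (22.13° + 60°)/2 = 41.065°.
n = sin 41.065° / sin 30° = 0.6569 / 0.5000 = 1.3138.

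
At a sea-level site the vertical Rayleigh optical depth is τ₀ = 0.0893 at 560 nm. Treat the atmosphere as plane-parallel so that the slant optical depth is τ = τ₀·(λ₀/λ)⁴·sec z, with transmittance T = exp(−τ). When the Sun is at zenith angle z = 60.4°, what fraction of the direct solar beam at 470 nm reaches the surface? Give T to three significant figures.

sec 60.4° = 2.0245.
τ = 0.0893 × (560/470)⁴ × 2.0245 = 0.0893 × 2.0154 × 2.0245 = 0.3644.
T = exp(−0.3644) = 0.6946.

0.695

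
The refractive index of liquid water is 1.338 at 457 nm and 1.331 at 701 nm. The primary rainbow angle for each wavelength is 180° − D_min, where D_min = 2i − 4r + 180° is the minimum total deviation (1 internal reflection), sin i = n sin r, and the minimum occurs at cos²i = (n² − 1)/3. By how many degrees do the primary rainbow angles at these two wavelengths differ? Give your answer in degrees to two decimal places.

At 457 nm (n = 1.338): cos²i = 0.26341 → i = 59.120°, r = 39.899°, D_min = 138.643°, rainbow angle = 41.357°.
At 701 nm (n = 1.331): cos²i = 0.25719 → i = 59.527°, r = 40.356°, D_min = 137.630°, rainbow angle = 42.370°.
Angular width = |41.357° − 42.370°| = 1.013°.

1.01°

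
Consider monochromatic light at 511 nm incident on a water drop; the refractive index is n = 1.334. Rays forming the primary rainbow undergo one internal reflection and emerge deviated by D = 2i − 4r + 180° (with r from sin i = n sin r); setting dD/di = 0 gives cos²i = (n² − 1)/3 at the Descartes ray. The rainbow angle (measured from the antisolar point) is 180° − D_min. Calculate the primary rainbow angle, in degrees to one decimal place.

41.9°

cos²i = (1.77956 − 1)/3 = 0.25985; i = arccos(0.50976) = 59.352°.
sin r = sin 59.352°/1.334 = 0.64492; r = 40.159°.
D_min = 2·59.352° − 4·40.159° + 180° = 138.067°.
Rainbow angle = 180° − D_min = 41.933°.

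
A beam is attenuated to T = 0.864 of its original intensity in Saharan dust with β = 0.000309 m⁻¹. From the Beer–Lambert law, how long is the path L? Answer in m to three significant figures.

473 m

Beer–Lambert: T = exp(−βL) ⇒ L = −ln(T)/β = −ln(0.864)/0.000309 = 0.1462/0.000309 = 473.1 m.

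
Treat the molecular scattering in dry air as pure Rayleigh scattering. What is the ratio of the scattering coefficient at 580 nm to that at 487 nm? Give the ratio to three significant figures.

0.497

Rayleigh scattering ∝ λ⁻⁴, so the ratio of coefficients is the inverse fourth power of the wavelength ratio.
σ(580)/σ(487) = (487/580)⁴ = (0.8397)⁴ = 0.4971.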